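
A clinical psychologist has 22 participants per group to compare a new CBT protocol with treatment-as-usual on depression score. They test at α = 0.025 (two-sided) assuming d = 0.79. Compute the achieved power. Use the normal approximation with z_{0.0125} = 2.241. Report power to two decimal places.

For two equal groups, power = Φ(d·√(n/2) − z_{α/2}).
d·√(n/2) = 0.79 × √(22/2) = 0.79 × 3.317 = 2.620.
z_β = 2.620 − 2.241 = 0.379.
Power = Φ(0.379) = 0.648.

power ≈ 0.65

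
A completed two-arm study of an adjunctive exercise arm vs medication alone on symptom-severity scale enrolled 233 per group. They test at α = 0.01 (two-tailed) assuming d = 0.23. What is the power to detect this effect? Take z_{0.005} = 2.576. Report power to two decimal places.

For two equal groups, power = Φ(d·√(n/2) − z_{α/2}).
d·√(n/2) = 0.23 × √(233/2) = 0.23 × 10.794 = 2.483.
z_β = 2.483 − 2.576 = -0.093.
Power = Φ(-0.093) = 0.463.

power ≈ 0.46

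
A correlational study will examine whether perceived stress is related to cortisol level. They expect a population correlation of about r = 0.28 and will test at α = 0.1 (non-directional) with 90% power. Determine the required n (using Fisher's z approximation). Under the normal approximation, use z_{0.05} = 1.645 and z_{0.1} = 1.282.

Fisher's z: C = ½·ln((1+r)/(1−r)) = ½·ln(1.7778) = 0.2877.
n = ((z_{α/2} + z_β)/C)² + 3.
(1.645 + 1.282) / 0.2877 = 2.927 / 0.2877 = 10.174.
n = 10.174² + 3 = 103.51 + 3 = 106.5.
Round up.

n = 107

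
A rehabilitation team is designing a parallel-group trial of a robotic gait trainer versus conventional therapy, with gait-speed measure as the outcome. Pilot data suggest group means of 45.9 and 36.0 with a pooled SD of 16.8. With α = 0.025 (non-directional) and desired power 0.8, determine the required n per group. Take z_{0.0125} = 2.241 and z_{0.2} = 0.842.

Cohen's d = |M₁ − M₂| / SD_pooled = |45.9 − 36.0| / 16.8 = 9.9 / 16.8 = 0.589.
For two independent groups with equal n: n = 2·((z_{α/2} + z_β) / d)².
z_{α/2} + z_β = 2.241 + 0.842 = 3.083.
n = 2 × (3.083 / 0.589)² = 2 × 5.234² = 2 × 27.40 = 54.8.
Round up to the next whole participant.

n = 55 per group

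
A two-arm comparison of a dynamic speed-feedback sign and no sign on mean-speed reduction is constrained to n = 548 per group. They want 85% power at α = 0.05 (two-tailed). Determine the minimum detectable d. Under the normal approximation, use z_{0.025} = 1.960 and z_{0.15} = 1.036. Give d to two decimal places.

For two independent groups of n = 548 each: d_min = (z_{α/2} + z_β)·√(2/n).
z-sum = 1.960 + 1.036 = 2.996.
d_min = 2.996 × √(2/548) = 2.996 × 0.0604 = 0.181.

d_min ≈ 0.18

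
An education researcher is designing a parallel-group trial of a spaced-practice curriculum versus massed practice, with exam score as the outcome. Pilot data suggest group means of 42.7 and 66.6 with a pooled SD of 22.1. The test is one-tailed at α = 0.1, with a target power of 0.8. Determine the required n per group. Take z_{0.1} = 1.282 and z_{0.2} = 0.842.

n = 8 per group

Cohen's d = |M₁ − M₂| / SD_pooled = |42.7 − 66.6| / 22.1 = 23.9 / 22.1 = 1.081.
For two independent groups with equal n: n = 2·((z_{α} + z_β) / d)².
z_{α} + z_β = 1.282 + 0.842 = 2.124.
n = 2 × (2.124 / 1.081)² = 2 × 1.965² = 2 × 3.86 = 7.7.
Round up to the next whole participant.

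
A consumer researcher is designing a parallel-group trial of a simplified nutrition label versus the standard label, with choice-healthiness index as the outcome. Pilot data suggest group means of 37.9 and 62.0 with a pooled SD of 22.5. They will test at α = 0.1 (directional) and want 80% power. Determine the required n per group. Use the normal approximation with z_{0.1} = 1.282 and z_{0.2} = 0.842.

Cohen's d = |M₁ − M₂| / SD_pooled = |37.9 − 62.0| / 22.5 = 24.1 / 22.5 = 1.071.
For two independent groups with equal n: n = 2·((z_{α} + z_β) / d)².
z_{α} + z_β = 1.282 + 0.842 = 2.124.
n = 2 × (2.124 / 1.071)² = 2 × 1.983² = 2 × 3.93 = 7.9.
Round up to the next whole participant.

n = 8 per group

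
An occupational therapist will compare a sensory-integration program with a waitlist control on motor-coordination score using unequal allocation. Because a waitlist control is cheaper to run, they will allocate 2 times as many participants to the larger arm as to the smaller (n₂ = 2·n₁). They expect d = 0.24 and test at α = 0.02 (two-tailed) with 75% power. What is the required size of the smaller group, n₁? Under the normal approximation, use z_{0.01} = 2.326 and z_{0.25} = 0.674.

n₁ = 235

With allocation ratio k = n₂/n₁ = 2, Var(x̄₁−x̄₂) = σ²(1/n₁ + 1/(k·n₁)) = σ²·(k+1)/(k·n₁).
So n₁ = (1 + 1/k)·((z_{α/2} + z_β)/d)² = 1.500 × (3.000/0.24)².
n₁ = 1.500 × 156.25 = 234.4.
Round up: n₁ = 235, giving n₂ = 2 × 235 = 470.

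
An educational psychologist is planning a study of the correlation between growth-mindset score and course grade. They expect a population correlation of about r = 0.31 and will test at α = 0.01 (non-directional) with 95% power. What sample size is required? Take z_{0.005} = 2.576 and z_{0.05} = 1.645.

Fisher's z: C = ½·ln((1+r)/(1−r)) = ½·ln(1.8986) = 0.3205.
n = ((z_{α/2} + z_β)/C)² + 3.
(2.576 + 1.645) / 0.3205 = 4.221 / 0.3205 = 13.170.
n = 13.170² + 3 = 173.45 + 3 = 176.5.
Round up.

n = 177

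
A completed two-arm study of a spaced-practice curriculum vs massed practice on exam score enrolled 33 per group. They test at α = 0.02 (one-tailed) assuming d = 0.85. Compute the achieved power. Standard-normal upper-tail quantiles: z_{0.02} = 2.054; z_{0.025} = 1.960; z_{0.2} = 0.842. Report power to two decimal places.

power ≈ 0.92

For two equal groups, power = Φ(d·√(n/2) − z_{α}).
d·√(n/2) = 0.85 × √(33/2) = 0.85 × 4.062 = 3.453.
z_β = 3.453 − 2.054 = 1.399.
Power = Φ(1.399) = 0.919.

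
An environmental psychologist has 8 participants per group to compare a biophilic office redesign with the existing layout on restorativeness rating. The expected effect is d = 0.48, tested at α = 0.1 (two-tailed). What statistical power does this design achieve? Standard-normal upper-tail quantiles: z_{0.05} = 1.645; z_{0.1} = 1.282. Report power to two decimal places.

power ≈ 0.25

For two equal groups, power = Φ(d·√(n/2) − z_{α/2}).
d·√(n/2) = 0.48 × √(8/2) = 0.48 × 2.000 = 0.960.
z_β = 0.960 − 1.645 = -0.685.
Power = Φ(-0.685) = 0.247.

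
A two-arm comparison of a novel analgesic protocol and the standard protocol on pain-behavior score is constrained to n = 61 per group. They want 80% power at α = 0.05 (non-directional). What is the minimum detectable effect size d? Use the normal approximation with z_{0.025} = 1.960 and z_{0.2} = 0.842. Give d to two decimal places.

d_min ≈ 0.51

For two independent groups of n = 61 each: d_min = (z_{α/2} + z_β)·√(2/n).
z-sum = 1.960 + 0.842 = 2.802.
d_min = 2.802 × √(2/61) = 2.802 × 0.1811 = 0.507.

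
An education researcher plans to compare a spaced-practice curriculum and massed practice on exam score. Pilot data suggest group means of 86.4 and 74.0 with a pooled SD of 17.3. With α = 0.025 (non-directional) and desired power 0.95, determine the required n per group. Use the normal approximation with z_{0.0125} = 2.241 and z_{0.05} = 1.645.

Cohen's d = |M₁ − M₂| / SD_pooled = |86.4 − 74.0| / 17.3 = 12.4 / 17.3 = 0.717.
For two independent groups with equal n: n = 2·((z_{α/2} + z_β) / d)².
z_{α/2} + z_β = 2.241 + 1.645 = 3.886.
n = 2 × (3.886 / 0.717)² = 2 × 5.420² = 2 × 29.37 = 58.7.
Round up to the next whole participant.

n = 59 per group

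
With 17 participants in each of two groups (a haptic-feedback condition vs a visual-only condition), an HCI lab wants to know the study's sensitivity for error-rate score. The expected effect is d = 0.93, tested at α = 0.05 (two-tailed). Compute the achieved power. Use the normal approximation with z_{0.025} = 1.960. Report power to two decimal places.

power ≈ 0.77

For two equal groups, power = Φ(d·√(n/2) − z_{α/2}).
d·√(n/2) = 0.93 × √(17/2) = 0.93 × 2.915 = 2.711.
z_β = 2.711 − 1.960 = 0.751.
Power = Φ(0.751) = 0.774.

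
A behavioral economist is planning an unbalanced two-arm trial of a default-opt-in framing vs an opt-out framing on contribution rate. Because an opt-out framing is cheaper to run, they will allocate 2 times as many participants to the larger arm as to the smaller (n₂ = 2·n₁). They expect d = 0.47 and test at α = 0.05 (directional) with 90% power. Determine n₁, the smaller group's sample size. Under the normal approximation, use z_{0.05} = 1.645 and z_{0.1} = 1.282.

With allocation ratio k = n₂/n₁ = 2, Var(x̄₁−x̄₂) = σ²(1/n₁ + 1/(k·n₁)) = σ²·(k+1)/(k·n₁).
So n₁ = (1 + 1/k)·((z_{α} + z_β)/d)² = 1.500 × (2.927/0.47)².
n₁ = 1.500 × 38.78 = 58.2.
Round up: n₁ = 59, giving n₂ = 2 × 59 = 118.

n₁ = 59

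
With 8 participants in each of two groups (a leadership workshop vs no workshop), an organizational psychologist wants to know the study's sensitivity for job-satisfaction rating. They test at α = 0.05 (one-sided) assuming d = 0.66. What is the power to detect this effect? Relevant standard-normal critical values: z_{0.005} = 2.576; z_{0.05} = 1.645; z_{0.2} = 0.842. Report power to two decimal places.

power ≈ 0.37

For two equal groups, power = Φ(d·√(n/2) − z_{α}).
d·√(n/2) = 0.66 × √(8/2) = 0.66 × 2.000 = 1.320.
z_β = 1.320 − 1.645 = -0.325.
Power = Φ(-0.325) = 0.373.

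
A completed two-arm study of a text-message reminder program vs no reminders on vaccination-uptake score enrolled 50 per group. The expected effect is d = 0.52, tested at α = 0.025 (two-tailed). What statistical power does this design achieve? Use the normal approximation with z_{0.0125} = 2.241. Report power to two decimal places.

For two equal groups, power = Φ(d·√(n/2) − z_{α/2}).
d·√(n/2) = 0.52 × √(50/2) = 0.52 × 5.000 = 2.600.
z_β = 2.600 − 2.241 = 0.359.
Power = Φ(0.359) = 0.640.

power ≈ 0.64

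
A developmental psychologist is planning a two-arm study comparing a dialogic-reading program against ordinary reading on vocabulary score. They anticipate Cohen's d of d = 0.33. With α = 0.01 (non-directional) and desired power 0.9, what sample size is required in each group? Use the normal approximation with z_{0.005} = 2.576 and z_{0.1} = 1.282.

n = 274 per group

For two independent groups with equal n: n = 2·((z_{α/2} + z_β) / d)².
z_{α/2} + z_β = 2.576 + 1.282 = 3.858.
n = 2 × (3.858 / 0.33)² = 2 × 11.691² = 2 × 136.68 = 273.4.
Round up to the next whole participant.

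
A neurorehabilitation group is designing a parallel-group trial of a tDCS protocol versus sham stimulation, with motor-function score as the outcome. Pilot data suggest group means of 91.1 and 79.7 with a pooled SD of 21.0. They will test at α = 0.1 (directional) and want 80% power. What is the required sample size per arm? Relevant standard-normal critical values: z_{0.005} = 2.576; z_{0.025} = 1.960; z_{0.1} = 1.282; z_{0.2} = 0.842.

n = 31 per group

Cohen's d = |M₁ − M₂| / SD_pooled = |91.1 − 79.7| / 21.0 = 11.4 / 21.0 = 0.543.
For two independent groups with equal n: n = 2·((z_{α} + z_β) / d)².
z_{α} + z_β = 1.282 + 0.842 = 2.124.
n = 2 × (2.124 / 0.543)² = 2 × 3.912² = 2 × 15.30 = 30.6.
Round up to the next whole participant.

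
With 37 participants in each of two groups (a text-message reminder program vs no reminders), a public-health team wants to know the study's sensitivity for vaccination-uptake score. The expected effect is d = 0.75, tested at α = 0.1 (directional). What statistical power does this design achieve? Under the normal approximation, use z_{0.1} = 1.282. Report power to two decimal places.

For two equal groups, power = Φ(d·√(n/2) − z_{α}).
d·√(n/2) = 0.75 × √(37/2) = 0.75 × 4.301 = 3.226.
z_β = 3.226 − 1.282 = 1.944.
Power = Φ(1.944) = 0.974.

power ≈ 0.97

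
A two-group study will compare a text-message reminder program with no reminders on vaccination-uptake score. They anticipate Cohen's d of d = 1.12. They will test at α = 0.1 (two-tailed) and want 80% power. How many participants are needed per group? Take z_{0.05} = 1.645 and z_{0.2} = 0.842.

For two independent groups with equal n: n = 2·((z_{α/2} + z_β) / d)².
z_{α/2} + z_β = 1.645 + 0.842 = 2.487.
n = 2 × (2.487 / 1.12)² = 2 × 2.221² = 2 × 4.93 = 9.9.
Round up to the next whole participant.

n = 10 per group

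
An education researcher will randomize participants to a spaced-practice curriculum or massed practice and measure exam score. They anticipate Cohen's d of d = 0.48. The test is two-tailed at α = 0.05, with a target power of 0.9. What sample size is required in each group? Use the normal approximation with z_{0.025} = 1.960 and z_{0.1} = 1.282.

n = 92 per group

For two independent groups with equal n: n = 2·((z_{α/2} + z_β) / d)².
z_{α/2} + z_β = 1.960 + 1.282 = 3.242.
n = 2 × (3.242 / 0.48)² = 2 × 6.754² = 2 × 45.62 = 91.2.
Round up to the next whole participant.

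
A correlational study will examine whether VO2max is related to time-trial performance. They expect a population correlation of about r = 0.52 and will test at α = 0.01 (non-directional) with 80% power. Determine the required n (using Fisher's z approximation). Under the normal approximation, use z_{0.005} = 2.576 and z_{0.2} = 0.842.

Fisher's z: C = ½·ln((1+r)/(1−r)) = ½·ln(3.1667) = 0.5763.
n = ((z_{α/2} + z_β)/C)² + 3.
(2.576 + 0.842) / 0.5763 = 3.418 / 0.5763 = 5.931.
n = 5.931² + 3 = 35.18 + 3 = 38.2.
Round up.

n = 39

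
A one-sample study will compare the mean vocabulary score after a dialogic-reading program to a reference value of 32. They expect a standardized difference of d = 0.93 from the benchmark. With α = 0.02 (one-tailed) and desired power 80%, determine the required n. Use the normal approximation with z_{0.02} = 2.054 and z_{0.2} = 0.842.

For a one-sample test: n = ((z_{α} + z_β) / d)².
z_{α} + z_β = 2.054 + 0.842 = 2.896.
n = (2.896 / 0.93)² = 3.114² = 9.70.
Round up.

n = 10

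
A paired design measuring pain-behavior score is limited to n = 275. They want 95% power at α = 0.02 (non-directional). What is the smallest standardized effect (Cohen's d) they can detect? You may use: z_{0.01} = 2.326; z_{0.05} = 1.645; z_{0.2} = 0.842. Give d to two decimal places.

d_min ≈ 0.24

For a single sample (or paired design) of n = 275: d_min = (z_{α/2} + z_β)/√n.
z-sum = 2.326 + 1.645 = 3.971.
d_min = 3.971 / √275 = 3.971 / 16.583 = 0.239.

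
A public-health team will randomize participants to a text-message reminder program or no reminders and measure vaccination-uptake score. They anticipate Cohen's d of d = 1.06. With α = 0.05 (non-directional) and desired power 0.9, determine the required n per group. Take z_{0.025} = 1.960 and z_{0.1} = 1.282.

n = 19 per group

For two independent groups with equal n: n = 2·((z_{α/2} + z_β) / d)².
z_{α/2} + z_β = 1.960 + 1.282 = 3.242.
n = 2 × (3.242 / 1.06)² = 2 × 3.058² = 2 × 9.35 = 18.7.
Round up to the next whole participant.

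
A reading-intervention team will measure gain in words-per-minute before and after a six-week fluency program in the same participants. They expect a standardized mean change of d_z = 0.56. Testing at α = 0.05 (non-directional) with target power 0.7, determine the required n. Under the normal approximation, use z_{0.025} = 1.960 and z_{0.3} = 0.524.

n = 20 pairs

For a paired (one-sample on differences) test: n = ((z_{α/2} + z_β) / d)².
z_{α/2} + z_β = 1.960 + 0.524 = 2.484.
n = (2.484 / 0.56)² = 4.436² = 19.68.
Round up.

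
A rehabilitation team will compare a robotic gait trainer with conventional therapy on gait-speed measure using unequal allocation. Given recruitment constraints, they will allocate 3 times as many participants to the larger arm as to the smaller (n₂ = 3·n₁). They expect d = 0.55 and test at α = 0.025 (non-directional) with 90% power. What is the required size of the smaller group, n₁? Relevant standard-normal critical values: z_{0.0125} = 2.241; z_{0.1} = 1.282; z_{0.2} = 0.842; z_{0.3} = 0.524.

With allocation ratio k = n₂/n₁ = 3, Var(x̄₁−x̄₂) = σ²(1/n₁ + 1/(k·n₁)) = σ²·(k+1)/(k·n₁).
So n₁ = (1 + 1/k)·((z_{α/2} + z_β)/d)² = 1.333 × (3.523/0.55)².
n₁ = 1.333 × 41.03 = 54.7.
Round up: n₁ = 55, giving n₂ = 3 × 55 = 165.

n₁ = 55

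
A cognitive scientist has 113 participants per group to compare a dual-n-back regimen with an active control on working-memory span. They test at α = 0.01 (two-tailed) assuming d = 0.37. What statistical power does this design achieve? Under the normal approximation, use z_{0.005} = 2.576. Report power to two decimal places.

power ≈ 0.58

For two equal groups, power = Φ(d·√(n/2) − z_{α/2}).
d·√(n/2) = 0.37 × √(113/2) = 0.37 × 7.517 = 2.781.
z_β = 2.781 − 2.576 = 0.205.
Power = Φ(0.205) = 0.581.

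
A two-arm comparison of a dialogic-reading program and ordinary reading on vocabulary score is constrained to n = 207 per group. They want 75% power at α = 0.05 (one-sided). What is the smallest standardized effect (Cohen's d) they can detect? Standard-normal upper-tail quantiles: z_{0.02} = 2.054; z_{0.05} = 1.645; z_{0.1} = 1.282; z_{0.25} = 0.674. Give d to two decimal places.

For two independent groups of n = 207 each: d_min = (z_{α} + z_β)·√(2/n).
z-sum = 1.645 + 0.674 = 2.319.
d_min = 2.319 × √(2/207) = 2.319 × 0.0983 = 0.228.

d_min ≈ 0.23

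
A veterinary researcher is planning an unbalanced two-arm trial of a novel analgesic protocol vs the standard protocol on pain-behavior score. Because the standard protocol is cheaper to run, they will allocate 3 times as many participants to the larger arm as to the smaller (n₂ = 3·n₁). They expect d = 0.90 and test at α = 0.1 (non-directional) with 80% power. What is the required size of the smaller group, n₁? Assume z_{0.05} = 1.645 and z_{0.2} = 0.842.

n₁ = 11

With allocation ratio k = n₂/n₁ = 3, Var(x̄₁−x̄₂) = σ²(1/n₁ + 1/(k·n₁)) = σ²·(k+1)/(k·n₁).
So n₁ = (1 + 1/k)·((z_{α/2} + z_β)/d)² = 1.333 × (2.487/0.90)².
n₁ = 1.333 × 7.64 = 10.2.
Round up: n₁ = 11, giving n₂ = 3 × 11 = 33.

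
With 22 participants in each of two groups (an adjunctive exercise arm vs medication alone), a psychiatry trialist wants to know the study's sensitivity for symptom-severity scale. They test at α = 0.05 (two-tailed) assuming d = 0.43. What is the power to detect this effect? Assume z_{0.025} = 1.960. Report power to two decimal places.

For two equal groups, power = Φ(d·√(n/2) − z_{α/2}).
d·√(n/2) = 0.43 × √(22/2) = 0.43 × 3.317 = 1.426.
z_β = 1.426 − 1.960 = -0.534.
Power = Φ(-0.534) = 0.297.

power ≈ 0.30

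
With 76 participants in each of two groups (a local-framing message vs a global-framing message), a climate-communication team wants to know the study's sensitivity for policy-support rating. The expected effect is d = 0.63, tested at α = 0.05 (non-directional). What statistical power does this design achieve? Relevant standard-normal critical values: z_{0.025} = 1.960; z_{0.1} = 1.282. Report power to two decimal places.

power ≈ 0.97

For two equal groups, power = Φ(d·√(n/2) − z_{α/2}).
d·√(n/2) = 0.63 × √(76/2) = 0.63 × 6.164 = 3.884.
z_β = 3.884 − 1.960 = 1.924.
Power = Φ(1.924) = 0.973.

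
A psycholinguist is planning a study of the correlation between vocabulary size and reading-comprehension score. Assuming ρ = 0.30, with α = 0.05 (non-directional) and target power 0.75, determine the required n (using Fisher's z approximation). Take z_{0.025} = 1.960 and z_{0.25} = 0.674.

n = 76

Fisher's z: C = ½·ln((1+r)/(1−r)) = ½·ln(1.8571) = 0.3095.
n = ((z_{α/2} + z_β)/C)² + 3.
(1.960 + 0.674) / 0.3095 = 2.634 / 0.3095 = 8.511.
n = 8.511² + 3 = 72.43 + 3 = 75.4.
Round up.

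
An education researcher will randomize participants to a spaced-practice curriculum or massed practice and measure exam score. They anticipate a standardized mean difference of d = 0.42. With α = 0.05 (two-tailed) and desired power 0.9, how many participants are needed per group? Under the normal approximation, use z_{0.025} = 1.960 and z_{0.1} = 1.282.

n = 120 per group

For two independent groups with equal n: n = 2·((z_{α/2} + z_β) / d)².
z_{α/2} + z_β = 1.960 + 1.282 = 3.242.
n = 2 × (3.242 / 0.42)² = 2 × 7.719² = 2 × 59.58 = 119.2.
Round up to the next whole participant.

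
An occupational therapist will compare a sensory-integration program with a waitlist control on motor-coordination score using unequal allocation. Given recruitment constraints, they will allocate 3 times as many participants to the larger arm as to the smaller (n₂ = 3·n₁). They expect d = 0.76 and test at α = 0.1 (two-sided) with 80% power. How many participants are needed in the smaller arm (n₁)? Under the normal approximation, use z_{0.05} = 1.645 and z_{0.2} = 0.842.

n₁ = 15

With allocation ratio k = n₂/n₁ = 3, Var(x̄₁−x̄₂) = σ²(1/n₁ + 1/(k·n₁)) = σ²·(k+1)/(k·n₁).
So n₁ = (1 + 1/k)·((z_{α/2} + z_β)/d)² = 1.333 × (2.487/0.76)².
n₁ = 1.333 × 10.71 = 14.3.
Round up: n₁ = 15, giving n₂ = 3 × 15 = 45.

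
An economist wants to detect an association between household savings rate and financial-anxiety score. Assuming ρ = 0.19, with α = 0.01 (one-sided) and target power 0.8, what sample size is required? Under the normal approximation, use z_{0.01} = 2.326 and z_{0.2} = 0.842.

n = 275

Fisher's z: C = ½·ln((1+r)/(1−r)) = ½·ln(1.4691) = 0.1923.
n = ((z_{α} + z_β)/C)² + 3.
(2.326 + 0.842) / 0.1923 = 3.168 / 0.1923 = 16.474.
n = 16.474² + 3 = 271.40 + 3 = 274.4.
Round up.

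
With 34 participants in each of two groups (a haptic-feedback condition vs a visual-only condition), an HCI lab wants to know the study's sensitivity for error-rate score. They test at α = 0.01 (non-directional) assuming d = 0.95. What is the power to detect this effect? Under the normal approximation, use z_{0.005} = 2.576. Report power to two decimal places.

For two equal groups, power = Φ(d·√(n/2) − z_{α/2}).
d·√(n/2) = 0.95 × √(34/2) = 0.95 × 4.123 = 3.917.
z_β = 3.917 − 2.576 = 1.341.
Power = Φ(1.341) = 0.910.

power ≈ 0.91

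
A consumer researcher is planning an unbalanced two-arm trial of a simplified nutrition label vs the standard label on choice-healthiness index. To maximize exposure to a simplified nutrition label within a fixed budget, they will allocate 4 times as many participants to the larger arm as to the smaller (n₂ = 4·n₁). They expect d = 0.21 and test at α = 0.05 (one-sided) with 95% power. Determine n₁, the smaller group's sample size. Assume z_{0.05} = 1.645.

With allocation ratio k = n₂/n₁ = 4, Var(x̄₁−x̄₂) = σ²(1/n₁ + 1/(k·n₁)) = σ²·(k+1)/(k·n₁).
So n₁ = (1 + 1/k)·((z_{α} + z_β)/d)² = 1.250 × (3.290/0.21)².
n₁ = 1.250 × 245.44 = 306.8.
Round up: n₁ = 307, giving n₂ = 4 × 307 = 1228.

n₁ = 307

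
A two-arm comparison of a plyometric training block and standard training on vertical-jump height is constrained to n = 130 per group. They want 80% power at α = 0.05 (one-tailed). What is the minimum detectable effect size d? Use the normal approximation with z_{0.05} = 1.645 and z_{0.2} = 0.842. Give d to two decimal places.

For two independent groups of n = 130 each: d_min = (z_{α} + z_β)·√(2/n).
z-sum = 1.645 + 0.842 = 2.487.
d_min = 2.487 × √(2/130) = 2.487 × 0.1240 = 0.308.

d_min ≈ 0.31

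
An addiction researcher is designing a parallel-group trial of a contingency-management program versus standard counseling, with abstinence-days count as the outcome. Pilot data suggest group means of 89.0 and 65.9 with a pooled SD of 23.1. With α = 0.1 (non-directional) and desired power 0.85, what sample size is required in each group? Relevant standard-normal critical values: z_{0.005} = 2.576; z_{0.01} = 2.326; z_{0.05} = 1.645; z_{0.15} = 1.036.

Cohen's d = |M₁ − M₂| / SD_pooled = |89.0 − 65.9| / 23.1 = 23.1 / 23.1 = 1.000.
For two independent groups with equal n: n = 2·((z_{α/2} + z_β) / d)².
z_{α/2} + z_β = 1.645 + 1.036 = 2.681.
n = 2 × (2.681 / 1.000)² = 2 × 2.681² = 2 × 7.19 = 14.4.
Round up to the next whole participant.

n = 15 per group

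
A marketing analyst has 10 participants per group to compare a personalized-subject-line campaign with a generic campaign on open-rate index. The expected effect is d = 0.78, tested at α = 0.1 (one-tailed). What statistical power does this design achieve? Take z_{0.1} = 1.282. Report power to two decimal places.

power ≈ 0.68

For two equal groups, power = Φ(d·√(n/2) − z_{α}).
d·√(n/2) = 0.78 × √(10/2) = 0.78 × 2.236 = 1.744.
z_β = 1.744 − 1.282 = 0.462.
Power = Φ(0.462) = 0.678.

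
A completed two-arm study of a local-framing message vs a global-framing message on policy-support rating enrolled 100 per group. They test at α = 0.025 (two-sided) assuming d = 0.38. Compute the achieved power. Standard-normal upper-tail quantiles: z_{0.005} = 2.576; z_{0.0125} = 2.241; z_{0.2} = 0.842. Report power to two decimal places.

power ≈ 0.67

For two equal groups, power = Φ(d·√(n/2) − z_{α/2}).
d·√(n/2) = 0.38 × √(100/2) = 0.38 × 7.071 = 2.687.
z_β = 2.687 − 2.241 = 0.446.
Power = Φ(0.446) = 0.672.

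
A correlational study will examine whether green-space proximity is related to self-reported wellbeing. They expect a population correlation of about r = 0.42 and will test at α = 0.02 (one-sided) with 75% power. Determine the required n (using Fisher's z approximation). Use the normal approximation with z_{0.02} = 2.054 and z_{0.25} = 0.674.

Fisher's z: C = ½·ln((1+r)/(1−r)) = ½·ln(2.4483) = 0.4477.
n = ((z_{α} + z_β)/C)² + 3.
(2.054 + 0.674) / 0.4477 = 2.728 / 0.4477 = 6.093.
n = 6.093² + 3 = 37.13 + 3 = 40.1.
Round up.

n = 41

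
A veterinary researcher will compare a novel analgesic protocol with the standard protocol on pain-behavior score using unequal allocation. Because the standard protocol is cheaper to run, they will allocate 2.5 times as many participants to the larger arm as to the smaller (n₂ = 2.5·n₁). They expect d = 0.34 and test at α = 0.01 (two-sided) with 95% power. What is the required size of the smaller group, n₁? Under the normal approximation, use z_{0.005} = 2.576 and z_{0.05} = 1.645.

With allocation ratio k = n₂/n₁ = 2.5, Var(x̄₁−x̄₂) = σ²(1/n₁ + 1/(k·n₁)) = σ²·(k+1)/(k·n₁).
So n₁ = (1 + 1/k)·((z_{α/2} + z_β)/d)² = 1.400 × (4.221/0.34)².
n₁ = 1.400 × 154.12 = 215.8.
Round up: n₁ = 216, giving n₂ = 2.5 × 216 = 540.

n₁ = 216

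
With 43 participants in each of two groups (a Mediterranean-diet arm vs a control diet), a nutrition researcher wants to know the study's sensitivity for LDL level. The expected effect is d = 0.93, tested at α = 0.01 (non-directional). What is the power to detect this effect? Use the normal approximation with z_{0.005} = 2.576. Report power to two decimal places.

power ≈ 0.96

For two equal groups, power = Φ(d·√(n/2) − z_{α/2}).
d·√(n/2) = 0.93 × √(43/2) = 0.93 × 4.637 = 4.312.
z_β = 4.312 − 2.576 = 1.736.
Power = Φ(1.736) = 0.959.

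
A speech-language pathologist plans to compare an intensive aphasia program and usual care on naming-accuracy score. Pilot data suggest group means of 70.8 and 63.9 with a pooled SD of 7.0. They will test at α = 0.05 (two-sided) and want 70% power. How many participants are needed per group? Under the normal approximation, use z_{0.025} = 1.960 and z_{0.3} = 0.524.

Cohen's d = |M₁ − M₂| / SD_pooled = |70.8 − 63.9| / 7.0 = 6.9 / 7.0 = 0.986.
For two independent groups with equal n: n = 2·((z_{α/2} + z_β) / d)².
z_{α/2} + z_β = 1.960 + 0.524 = 2.484.
n = 2 × (2.484 / 0.986)² = 2 × 2.519² = 2 × 6.35 = 12.7.
Round up to the next whole participant.

n = 13 per group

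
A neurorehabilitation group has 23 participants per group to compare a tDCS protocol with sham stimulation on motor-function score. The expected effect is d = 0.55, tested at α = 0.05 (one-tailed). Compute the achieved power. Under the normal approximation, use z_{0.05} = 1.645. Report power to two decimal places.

power ≈ 0.59

For two equal groups, power = Φ(d·√(n/2) − z_{α}).
d·√(n/2) = 0.55 × √(23/2) = 0.55 × 3.391 = 1.865.
z_β = 1.865 − 1.645 = 0.220.
Power = Φ(0.220) = 0.587.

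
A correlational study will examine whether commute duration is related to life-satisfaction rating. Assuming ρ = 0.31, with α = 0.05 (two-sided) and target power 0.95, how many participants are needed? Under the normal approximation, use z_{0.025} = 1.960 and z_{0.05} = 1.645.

Fisher's z: C = ½·ln((1+r)/(1−r)) = ½·ln(1.8986) = 0.3205.
n = ((z_{α/2} + z_β)/C)² + 3.
(1.960 + 1.645) / 0.3205 = 3.605 / 0.3205 = 11.248.
n = 11.248² + 3 = 126.52 + 3 = 129.5.
Round up.

n = 130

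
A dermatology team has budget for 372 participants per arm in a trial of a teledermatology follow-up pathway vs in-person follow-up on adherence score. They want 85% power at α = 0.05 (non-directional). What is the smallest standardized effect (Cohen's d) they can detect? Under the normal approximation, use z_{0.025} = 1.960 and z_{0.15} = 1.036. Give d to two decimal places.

For two independent groups of n = 372 each: d_min = (z_{α/2} + z_β)·√(2/n).
z-sum = 1.960 + 1.036 = 2.996.
d_min = 2.996 × √(2/372) = 2.996 × 0.0733 = 0.220.

d_min ≈ 0.22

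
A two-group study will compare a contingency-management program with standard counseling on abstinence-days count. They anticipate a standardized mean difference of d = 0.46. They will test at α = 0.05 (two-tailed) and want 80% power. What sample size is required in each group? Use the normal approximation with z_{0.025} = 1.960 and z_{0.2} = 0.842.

For two independent groups with equal n: n = 2·((z_{α/2} + z_β) / d)².
z_{α/2} + z_β = 1.960 + 0.842 = 2.802.
n = 2 × (2.802 / 0.46)² = 2 × 6.091² = 2 × 37.10 = 74.2.
Round up to the next whole participant.

n = 75 per group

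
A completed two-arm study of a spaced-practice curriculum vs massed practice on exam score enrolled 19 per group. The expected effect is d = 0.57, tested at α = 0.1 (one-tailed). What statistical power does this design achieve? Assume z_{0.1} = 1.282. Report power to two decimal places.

power ≈ 0.68

For two equal groups, power = Φ(d·√(n/2) − z_{α}).
d·√(n/2) = 0.57 × √(19/2) = 0.57 × 3.082 = 1.757.
z_β = 1.757 − 1.282 = 0.475.
Power = Φ(0.475) = 0.683.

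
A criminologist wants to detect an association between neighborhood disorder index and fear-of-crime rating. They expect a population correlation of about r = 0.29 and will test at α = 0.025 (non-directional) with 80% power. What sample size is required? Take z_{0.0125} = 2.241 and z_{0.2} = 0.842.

Fisher's z: C = ½·ln((1+r)/(1−r)) = ½·ln(1.8169) = 0.2986.
n = ((z_{α/2} + z_β)/C)² + 3.
(2.241 + 0.842) / 0.2986 = 3.083 / 0.2986 = 10.325.
n = 10.325² + 3 = 106.60 + 3 = 109.6.
Round up.

n = 110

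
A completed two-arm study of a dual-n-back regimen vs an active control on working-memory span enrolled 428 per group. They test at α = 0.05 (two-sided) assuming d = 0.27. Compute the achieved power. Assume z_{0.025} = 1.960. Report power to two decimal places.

power ≈ 0.98

For two equal groups, power = Φ(d·√(n/2) − z_{α/2}).
d·√(n/2) = 0.27 × √(428/2) = 0.27 × 14.629 = 3.950.
z_β = 3.950 − 1.960 = 1.990.
Power = Φ(1.990) = 0.977.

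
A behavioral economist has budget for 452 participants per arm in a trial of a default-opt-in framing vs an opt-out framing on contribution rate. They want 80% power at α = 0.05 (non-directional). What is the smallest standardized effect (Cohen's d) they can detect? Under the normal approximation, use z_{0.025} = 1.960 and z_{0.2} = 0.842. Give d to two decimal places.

For two independent groups of n = 452 each: d_min = (z_{α/2} + z_β)·√(2/n).
z-sum = 1.960 + 0.842 = 2.802.
d_min = 2.802 × √(2/452) = 2.802 × 0.0665 = 0.186.

d_min ≈ 0.19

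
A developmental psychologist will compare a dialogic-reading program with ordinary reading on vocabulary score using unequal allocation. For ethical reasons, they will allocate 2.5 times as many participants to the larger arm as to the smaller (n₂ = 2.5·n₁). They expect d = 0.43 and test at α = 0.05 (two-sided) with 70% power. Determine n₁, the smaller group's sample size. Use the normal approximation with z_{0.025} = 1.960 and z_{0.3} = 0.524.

With allocation ratio k = n₂/n₁ = 2.5, Var(x̄₁−x̄₂) = σ²(1/n₁ + 1/(k·n₁)) = σ²·(k+1)/(k·n₁).
So n₁ = (1 + 1/k)·((z_{α/2} + z_β)/d)² = 1.400 × (2.484/0.43)².
n₁ = 1.400 × 33.37 = 46.7.
Round up: n₁ = 47, giving n₂ = ⌈2.5 × 47⌉ = ⌈117.5⌉ = 118.

n₁ = 47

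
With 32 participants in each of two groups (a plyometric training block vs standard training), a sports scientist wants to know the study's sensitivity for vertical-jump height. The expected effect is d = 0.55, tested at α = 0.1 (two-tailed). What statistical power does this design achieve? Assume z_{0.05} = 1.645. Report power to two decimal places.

For two equal groups, power = Φ(d·√(n/2) − z_{α/2}).
d·√(n/2) = 0.55 × √(32/2) = 0.55 × 4.000 = 2.200.
z_β = 2.200 − 1.645 = 0.555.
Power = Φ(0.555) = 0.711.

power ≈ 0.71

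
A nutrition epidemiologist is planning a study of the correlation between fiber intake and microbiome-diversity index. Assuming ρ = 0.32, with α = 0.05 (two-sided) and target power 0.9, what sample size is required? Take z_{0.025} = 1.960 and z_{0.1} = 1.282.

Fisher's z: C = ½·ln((1+r)/(1−r)) = ½·ln(1.9412) = 0.3316.
n = ((z_{α/2} + z_β)/C)² + 3.
(1.960 + 1.282) / 0.3316 = 3.242 / 0.3316 = 9.777.
n = 9.777² + 3 = 95.59 + 3 = 98.6.
Round up.

n = 99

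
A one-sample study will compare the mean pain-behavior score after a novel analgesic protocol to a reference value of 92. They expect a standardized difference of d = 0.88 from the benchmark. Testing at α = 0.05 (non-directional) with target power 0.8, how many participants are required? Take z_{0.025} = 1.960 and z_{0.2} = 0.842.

For a one-sample test: n = ((z_{α/2} + z_β) / d)².
z_{α/2} + z_β = 1.960 + 0.842 = 2.802.
n = (2.802 / 0.88)² = 3.184² = 10.14.
Round up.

n = 11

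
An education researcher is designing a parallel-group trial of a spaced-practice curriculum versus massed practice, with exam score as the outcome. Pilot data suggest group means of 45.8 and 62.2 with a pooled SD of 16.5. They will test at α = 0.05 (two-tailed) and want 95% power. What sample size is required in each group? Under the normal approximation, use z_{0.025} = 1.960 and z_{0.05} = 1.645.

Cohen's d = |M₁ − M₂| / SD_pooled = |45.8 − 62.2| / 16.5 = 16.4 / 16.5 = 0.994.
For two independent groups with equal n: n = 2·((z_{α/2} + z_β) / d)².
z_{α/2} + z_β = 1.960 + 1.645 = 3.605.
n = 2 × (3.605 / 0.994)² = 2 × 3.627² = 2 × 13.15 = 26.3.
Round up to the next whole participant.

n = 27 per group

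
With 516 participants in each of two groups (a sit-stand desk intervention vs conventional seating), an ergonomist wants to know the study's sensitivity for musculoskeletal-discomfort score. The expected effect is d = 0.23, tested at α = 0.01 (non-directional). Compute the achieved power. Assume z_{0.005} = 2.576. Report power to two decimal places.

For two equal groups, power = Φ(d·√(n/2) − z_{α/2}).
d·√(n/2) = 0.23 × √(516/2) = 0.23 × 16.062 = 3.694.
z_β = 3.694 − 2.576 = 1.118.
Power = Φ(1.118) = 0.868.

power ≈ 0.87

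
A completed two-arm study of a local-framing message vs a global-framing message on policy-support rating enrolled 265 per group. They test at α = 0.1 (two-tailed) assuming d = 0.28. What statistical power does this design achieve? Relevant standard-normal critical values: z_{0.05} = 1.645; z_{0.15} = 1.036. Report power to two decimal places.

power ≈ 0.94

For two equal groups, power = Φ(d·√(n/2) − z_{α/2}).
d·√(n/2) = 0.28 × √(265/2) = 0.28 × 11.511 = 3.223.
z_β = 3.223 − 1.645 = 1.578.
Power = Φ(1.578) = 0.943.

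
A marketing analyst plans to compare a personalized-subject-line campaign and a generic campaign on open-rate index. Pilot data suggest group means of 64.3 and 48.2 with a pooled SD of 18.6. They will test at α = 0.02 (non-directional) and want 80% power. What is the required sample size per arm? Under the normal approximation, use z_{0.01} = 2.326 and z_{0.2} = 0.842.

n = 27 per group

Cohen's d = |M₁ − M₂| / SD_pooled = |64.3 − 48.2| / 18.6 = 16.1 / 18.6 = 0.866.
For two independent groups with equal n: n = 2·((z_{α/2} + z_β) / d)².
z_{α/2} + z_β = 2.326 + 0.842 = 3.168.
n = 2 × (3.168 / 0.866)² = 2 × 3.658² = 2 × 13.38 = 26.8.
Round up to the next whole participant.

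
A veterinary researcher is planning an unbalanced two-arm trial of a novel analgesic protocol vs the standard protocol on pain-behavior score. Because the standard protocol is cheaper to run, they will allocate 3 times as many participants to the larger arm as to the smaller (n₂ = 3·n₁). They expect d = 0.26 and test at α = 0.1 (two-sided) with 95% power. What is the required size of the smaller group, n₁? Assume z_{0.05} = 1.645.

n₁ = 214

With allocation ratio k = n₂/n₁ = 3, Var(x̄₁−x̄₂) = σ²(1/n₁ + 1/(k·n₁)) = σ²·(k+1)/(k·n₁).
So n₁ = (1 + 1/k)·((z_{α/2} + z_β)/d)² = 1.333 × (3.290/0.26)².
n₁ = 1.333 × 160.12 = 213.5.
Round up: n₁ = 214, giving n₂ = 3 × 214 = 642.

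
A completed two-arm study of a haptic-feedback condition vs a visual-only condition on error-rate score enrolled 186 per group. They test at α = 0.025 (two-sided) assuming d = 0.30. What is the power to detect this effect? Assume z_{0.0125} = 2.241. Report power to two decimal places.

For two equal groups, power = Φ(d·√(n/2) − z_{α/2}).
d·√(n/2) = 0.30 × √(186/2) = 0.30 × 9.644 = 2.893.
z_β = 2.893 − 2.241 = 0.652.
Power = Φ(0.652) = 0.743.

power ≈ 0.74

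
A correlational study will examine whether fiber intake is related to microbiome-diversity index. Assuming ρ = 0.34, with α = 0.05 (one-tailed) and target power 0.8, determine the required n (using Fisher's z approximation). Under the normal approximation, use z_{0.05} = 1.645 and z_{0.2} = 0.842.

Fisher's z: C = ½·ln((1+r)/(1−r)) = ½·ln(2.0303) = 0.3541.
n = ((z_{α} + z_β)/C)² + 3.
(1.645 + 0.842) / 0.3541 = 2.487 / 0.3541 = 7.023.
n = 7.023² + 3 = 49.33 + 3 = 52.3.
Round up.

n = 53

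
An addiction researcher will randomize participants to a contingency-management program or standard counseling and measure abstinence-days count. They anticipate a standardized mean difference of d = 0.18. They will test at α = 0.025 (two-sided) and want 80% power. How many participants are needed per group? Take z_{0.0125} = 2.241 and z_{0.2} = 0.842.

For two independent groups with equal n: n = 2·((z_{α/2} + z_β) / d)².
z_{α/2} + z_β = 2.241 + 0.842 = 3.083.
n = 2 × (3.083 / 0.18)² = 2 × 17.128² = 2 × 293.36 = 586.7.
Round up to the next whole participant.

n = 587 per group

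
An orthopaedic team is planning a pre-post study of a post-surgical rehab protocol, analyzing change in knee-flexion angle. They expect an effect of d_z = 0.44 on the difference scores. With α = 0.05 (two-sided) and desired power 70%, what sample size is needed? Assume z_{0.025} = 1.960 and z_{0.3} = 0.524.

For a paired (one-sample on differences) test: n = ((z_{α/2} + z_β) / d)².
z_{α/2} + z_β = 1.960 + 0.524 = 2.484.
n = (2.484 / 0.44)² = 5.645² = 31.87.
Round up.

n = 32 pairs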